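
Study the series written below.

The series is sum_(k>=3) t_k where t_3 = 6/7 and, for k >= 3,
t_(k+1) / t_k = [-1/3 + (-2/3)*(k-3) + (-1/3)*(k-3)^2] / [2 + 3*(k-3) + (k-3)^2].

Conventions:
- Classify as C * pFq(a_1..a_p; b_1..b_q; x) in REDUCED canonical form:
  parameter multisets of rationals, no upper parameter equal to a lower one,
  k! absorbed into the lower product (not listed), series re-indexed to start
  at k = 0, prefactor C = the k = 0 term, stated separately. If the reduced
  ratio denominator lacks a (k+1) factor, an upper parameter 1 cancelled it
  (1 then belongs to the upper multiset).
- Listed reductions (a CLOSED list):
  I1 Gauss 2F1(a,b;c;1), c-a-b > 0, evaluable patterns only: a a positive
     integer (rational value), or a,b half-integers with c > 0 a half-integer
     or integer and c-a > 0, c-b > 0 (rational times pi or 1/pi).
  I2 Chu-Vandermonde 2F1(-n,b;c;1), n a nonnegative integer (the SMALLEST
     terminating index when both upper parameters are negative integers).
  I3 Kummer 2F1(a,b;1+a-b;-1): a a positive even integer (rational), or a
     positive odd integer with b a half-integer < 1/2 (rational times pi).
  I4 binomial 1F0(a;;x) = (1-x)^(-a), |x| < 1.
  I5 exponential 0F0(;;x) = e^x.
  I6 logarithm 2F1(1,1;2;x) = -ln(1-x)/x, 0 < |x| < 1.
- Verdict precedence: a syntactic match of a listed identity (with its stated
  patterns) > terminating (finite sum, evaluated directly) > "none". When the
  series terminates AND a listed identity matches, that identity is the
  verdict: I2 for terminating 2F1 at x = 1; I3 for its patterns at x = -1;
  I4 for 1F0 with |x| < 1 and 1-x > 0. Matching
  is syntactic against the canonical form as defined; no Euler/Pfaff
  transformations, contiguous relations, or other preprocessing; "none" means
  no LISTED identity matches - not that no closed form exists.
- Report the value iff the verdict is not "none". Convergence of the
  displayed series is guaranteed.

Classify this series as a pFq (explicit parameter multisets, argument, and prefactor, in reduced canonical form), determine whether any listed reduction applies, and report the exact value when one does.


With C = 6/7: the canonical form is 2F1(1, 1; 2; -1/3). Verdict (x = -1/3): the I6 logarithm reduction applies (the logarithm: parameters (1,1;2), x = -1/3). Its exact value is (18/7) * ln(4/3).

Key observation: t_0 = 6/7 here, and roots of the ratio polynomials (C = 6/7, x = -1/3) are the negated parameters.
Adjacent-term ratio: r(k) = (-1/3) * (k+1) (k+1) / [(k+2) (k+1)] ; factor over Q: parameters, x = (-1/3), and C = 6/7.


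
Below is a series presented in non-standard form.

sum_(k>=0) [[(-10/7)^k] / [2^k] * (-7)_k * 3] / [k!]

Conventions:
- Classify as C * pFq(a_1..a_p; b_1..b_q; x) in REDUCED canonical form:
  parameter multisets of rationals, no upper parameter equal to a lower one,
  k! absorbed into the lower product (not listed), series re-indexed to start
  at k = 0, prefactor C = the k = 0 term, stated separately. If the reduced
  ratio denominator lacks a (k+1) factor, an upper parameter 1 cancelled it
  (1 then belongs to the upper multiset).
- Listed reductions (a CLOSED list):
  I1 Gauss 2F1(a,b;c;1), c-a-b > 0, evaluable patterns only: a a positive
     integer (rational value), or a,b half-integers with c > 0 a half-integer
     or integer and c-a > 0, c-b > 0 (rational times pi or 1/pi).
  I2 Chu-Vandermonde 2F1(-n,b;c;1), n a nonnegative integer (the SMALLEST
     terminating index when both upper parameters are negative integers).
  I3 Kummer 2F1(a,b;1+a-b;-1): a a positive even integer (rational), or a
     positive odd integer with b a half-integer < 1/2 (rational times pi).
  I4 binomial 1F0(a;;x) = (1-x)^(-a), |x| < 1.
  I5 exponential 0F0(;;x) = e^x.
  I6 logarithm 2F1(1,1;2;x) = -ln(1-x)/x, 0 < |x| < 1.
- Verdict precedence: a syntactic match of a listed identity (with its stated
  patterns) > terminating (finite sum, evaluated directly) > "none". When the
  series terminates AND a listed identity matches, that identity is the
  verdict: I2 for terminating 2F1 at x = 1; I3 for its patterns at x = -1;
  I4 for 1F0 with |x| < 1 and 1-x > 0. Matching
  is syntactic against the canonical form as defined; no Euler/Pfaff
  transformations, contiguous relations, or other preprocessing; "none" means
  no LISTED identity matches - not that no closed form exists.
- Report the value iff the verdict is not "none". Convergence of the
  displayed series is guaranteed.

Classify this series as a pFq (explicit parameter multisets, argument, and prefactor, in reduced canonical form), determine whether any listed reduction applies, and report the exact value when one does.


First insight: x = (-5/7) and the two k-th powers (prefactor 3) combine into one argument.
Step ratio: r(k) = (-5/7) * (k-7) / [(k+1)] ; factor over Q: parameters, x = (-5/7), and C = 3.

With C = 3: the canonical form is 1F0(-7; -; -5/7). Verdict: this is binomial (I4) (the 1F0 binomial series: exponent 7, x = -5/7). Its exact value is 107495424/823543.


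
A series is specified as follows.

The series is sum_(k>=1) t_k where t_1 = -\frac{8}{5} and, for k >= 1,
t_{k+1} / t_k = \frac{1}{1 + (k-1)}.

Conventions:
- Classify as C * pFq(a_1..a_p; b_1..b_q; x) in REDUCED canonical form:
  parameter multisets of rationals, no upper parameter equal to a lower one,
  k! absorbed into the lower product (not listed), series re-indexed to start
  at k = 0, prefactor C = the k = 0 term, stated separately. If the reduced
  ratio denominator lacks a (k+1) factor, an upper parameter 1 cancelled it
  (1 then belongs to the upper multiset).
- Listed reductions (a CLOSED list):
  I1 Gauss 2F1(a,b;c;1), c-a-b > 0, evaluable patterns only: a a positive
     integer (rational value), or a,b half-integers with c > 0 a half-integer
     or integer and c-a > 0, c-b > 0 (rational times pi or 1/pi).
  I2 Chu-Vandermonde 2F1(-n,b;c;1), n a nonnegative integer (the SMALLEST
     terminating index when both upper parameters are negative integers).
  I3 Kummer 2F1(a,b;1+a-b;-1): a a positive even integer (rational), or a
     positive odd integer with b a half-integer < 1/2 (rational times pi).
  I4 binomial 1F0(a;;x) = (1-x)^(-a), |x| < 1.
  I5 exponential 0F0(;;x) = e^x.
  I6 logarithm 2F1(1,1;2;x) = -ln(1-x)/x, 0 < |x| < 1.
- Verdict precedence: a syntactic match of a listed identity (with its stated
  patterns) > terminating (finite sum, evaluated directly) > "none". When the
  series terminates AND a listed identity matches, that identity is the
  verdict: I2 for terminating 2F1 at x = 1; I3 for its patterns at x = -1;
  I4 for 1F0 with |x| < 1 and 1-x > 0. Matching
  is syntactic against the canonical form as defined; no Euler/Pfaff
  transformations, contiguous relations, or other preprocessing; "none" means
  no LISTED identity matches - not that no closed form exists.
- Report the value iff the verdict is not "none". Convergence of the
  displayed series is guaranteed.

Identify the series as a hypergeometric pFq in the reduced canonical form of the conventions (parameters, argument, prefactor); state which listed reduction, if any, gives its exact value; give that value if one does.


x = 1 here; the reduced form reads 0F0, upper {-}, lower {-}, C = -\frac{8}{5}. Verdict at x = 1: exponential (I5) matches (the 0F0 exponential series at x = 1). Its exact value is \left(-\frac{8}{5}\right) \cdot e^{1}.

The tell: with t_0 = -\frac{8}{5}, the expanded ratio factors over Q; C = -8/5, x = 1, roots give parameters.
Adjacent-term ratio: r(k) = 1 * 1 / [(k+1)] - rational in k. x = 1; t_0 = -\frac{8}{5}; negate the roots.


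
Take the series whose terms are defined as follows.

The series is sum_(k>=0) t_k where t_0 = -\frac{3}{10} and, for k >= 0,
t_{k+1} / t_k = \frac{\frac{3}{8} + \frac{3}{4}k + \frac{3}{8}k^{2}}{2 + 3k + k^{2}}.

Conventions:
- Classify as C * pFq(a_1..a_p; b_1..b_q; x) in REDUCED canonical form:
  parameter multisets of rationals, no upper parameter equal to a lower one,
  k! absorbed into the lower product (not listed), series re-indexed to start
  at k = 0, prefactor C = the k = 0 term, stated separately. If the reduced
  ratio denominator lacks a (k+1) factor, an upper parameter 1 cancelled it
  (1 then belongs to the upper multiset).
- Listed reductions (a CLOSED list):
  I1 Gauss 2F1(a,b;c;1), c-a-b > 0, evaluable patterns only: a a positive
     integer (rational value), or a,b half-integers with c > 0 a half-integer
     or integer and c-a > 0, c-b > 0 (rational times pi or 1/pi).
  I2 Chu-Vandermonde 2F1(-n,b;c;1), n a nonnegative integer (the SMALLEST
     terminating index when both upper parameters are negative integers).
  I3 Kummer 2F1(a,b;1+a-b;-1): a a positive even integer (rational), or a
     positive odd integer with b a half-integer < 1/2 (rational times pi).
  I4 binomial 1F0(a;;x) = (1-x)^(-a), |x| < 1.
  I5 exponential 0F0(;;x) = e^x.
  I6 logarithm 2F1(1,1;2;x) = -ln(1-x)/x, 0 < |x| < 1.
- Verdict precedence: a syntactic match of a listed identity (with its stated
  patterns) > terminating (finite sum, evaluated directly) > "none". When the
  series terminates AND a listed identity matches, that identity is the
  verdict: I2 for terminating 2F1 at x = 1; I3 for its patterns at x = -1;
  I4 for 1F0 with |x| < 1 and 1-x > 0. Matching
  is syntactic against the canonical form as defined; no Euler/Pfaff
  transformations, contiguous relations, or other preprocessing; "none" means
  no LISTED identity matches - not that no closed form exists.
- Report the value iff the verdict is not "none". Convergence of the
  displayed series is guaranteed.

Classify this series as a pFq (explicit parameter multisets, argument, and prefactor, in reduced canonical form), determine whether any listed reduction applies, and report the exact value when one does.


x = \frac{3}{8} here; the reduced form reads 2F1, upper {1, 1}, lower {2}, C = -\frac{3}{10}. Verdict at x = \frac{3}{8}: logarithm (I6) matches (the logarithm: parameters (1,1;2), x = \frac{3}{8}). Sum: \frac{4}{5} \cdot \ln\left(\frac{5}{8}\right).

First insight: with t_0 = -\frac{3}{10}, the expanded ratio factors over Q; C = -3/10, x = 3/8, roots give parameters.
Ratio: r(k) = \frac{3}{8} * (k+1) (k+1) / [(k+2) (k+1)] - rational in k. x = \frac{3}{8}; t_0 = -\frac{3}{10}; negate the roots.


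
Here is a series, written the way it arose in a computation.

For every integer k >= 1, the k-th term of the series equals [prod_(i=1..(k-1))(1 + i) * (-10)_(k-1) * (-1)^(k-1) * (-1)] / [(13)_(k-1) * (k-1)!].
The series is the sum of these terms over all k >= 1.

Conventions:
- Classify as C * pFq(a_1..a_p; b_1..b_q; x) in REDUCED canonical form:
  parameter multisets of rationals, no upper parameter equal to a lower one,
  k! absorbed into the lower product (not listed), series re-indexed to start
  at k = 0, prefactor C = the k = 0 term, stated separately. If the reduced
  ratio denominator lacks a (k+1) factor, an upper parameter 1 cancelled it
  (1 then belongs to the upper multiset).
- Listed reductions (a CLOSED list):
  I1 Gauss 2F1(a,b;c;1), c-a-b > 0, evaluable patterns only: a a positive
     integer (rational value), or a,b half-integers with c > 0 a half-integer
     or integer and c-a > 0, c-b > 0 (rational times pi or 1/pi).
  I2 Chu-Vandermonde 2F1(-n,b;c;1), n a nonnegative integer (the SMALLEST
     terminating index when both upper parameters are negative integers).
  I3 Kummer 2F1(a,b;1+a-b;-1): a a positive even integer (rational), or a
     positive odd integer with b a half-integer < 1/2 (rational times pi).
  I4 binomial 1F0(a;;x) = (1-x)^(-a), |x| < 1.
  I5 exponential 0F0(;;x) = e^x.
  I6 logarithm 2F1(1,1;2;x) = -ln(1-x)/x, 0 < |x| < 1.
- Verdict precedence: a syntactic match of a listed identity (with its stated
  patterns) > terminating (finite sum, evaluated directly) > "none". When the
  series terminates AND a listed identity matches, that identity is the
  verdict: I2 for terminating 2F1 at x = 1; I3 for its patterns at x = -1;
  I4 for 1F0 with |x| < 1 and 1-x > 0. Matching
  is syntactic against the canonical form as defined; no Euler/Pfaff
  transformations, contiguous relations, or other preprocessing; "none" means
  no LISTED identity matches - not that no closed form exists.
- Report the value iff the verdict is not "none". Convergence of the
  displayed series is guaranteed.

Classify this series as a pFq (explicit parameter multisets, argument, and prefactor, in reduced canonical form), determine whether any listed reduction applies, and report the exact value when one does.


Prefactor -1, argument -1: 2F1 with upper {-10, 2} over lower {13}. Verdict: this is Kummer (I3) (x = -1; c = 13 equals 1+a-b for upper {-10, 2}: listed pattern). Value: -6.

The tell: with t_0 = -1, the running product (C = -1, x = -1) telescopes to a rising factorial.
Term ratio: r(k) = (-1) * (k-10) (k+2) / [(k+13) (k+1)] - poly over poly, x = (-1) from leading terms; C = -1 at k = 0.


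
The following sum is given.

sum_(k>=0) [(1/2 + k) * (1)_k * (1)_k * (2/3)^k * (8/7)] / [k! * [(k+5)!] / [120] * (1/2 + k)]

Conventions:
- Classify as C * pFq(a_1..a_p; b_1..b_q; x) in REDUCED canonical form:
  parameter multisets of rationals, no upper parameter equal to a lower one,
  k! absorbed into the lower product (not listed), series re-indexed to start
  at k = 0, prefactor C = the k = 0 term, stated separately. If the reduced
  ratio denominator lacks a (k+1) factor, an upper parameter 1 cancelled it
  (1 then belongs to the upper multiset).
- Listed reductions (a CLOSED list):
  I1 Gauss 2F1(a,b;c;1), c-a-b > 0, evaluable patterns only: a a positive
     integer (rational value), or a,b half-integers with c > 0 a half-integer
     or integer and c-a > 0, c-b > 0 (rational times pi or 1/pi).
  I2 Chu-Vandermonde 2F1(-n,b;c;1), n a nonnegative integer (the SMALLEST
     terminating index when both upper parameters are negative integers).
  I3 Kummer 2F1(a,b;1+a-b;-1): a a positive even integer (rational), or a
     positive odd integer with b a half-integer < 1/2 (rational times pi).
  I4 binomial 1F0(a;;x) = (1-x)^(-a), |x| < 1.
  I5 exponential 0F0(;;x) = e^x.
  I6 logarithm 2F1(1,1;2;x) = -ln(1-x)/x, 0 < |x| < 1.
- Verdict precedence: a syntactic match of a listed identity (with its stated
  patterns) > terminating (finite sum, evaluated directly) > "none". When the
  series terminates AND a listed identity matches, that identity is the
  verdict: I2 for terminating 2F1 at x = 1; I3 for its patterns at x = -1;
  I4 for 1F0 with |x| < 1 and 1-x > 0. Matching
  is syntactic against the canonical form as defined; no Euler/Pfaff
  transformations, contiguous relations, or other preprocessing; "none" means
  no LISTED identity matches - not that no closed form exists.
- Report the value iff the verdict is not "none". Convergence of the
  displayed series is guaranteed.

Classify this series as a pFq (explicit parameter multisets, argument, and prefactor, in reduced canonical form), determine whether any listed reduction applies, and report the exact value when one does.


Canonical form: C = 8/7 times 2F1 with upper {1, 1}, lower {6}, x = 2/3. Verdict: no listed reduction: x = 2/3 and upper {1, 1} fail every I1-I6 pattern.

Structural cue: x = (2/3) and k + 1/2 divides numerator and denominator alike; C = 8/7, x = 2/3 after cancelling.
Step ratio: r(k) = (2/3) * (k+1) (k+1) / [(k+6) (k+1)] - rational in k, leading ratio (2/3); with t_0 = 8/7, classification follows.


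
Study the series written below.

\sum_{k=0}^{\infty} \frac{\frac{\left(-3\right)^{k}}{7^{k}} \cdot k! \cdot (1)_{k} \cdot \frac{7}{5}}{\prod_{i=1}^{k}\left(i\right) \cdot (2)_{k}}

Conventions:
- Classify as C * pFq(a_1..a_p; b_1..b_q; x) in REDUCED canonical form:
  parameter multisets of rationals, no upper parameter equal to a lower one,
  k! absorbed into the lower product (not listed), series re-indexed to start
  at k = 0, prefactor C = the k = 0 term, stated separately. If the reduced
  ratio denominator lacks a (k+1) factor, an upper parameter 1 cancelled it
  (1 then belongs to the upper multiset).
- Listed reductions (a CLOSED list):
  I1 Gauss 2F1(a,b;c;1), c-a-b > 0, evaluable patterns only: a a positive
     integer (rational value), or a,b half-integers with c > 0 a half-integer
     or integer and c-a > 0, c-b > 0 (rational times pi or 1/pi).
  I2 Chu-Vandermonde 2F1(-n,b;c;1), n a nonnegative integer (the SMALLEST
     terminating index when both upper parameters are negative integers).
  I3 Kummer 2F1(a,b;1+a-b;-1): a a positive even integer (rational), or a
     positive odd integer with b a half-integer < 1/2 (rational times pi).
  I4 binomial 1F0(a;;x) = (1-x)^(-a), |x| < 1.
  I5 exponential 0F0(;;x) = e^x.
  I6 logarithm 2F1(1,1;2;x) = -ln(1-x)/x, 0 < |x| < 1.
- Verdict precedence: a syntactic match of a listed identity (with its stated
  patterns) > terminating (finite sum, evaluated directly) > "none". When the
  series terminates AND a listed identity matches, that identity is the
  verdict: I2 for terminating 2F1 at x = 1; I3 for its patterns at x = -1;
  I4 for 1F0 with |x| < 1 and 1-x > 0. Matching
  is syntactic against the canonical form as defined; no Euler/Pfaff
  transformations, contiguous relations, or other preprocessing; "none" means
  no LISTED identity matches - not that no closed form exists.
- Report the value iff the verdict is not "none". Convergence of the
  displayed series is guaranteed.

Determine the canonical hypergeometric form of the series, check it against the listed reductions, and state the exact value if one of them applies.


The series (x = -\frac{3}{7}) is 2F1: upper {1, 1}, lower {2}, prefactor \frac{7}{5}. Verdict (x = -\frac{3}{7}): the logarithmic series (I6) applies (the logarithm: parameters (1,1;2), x = -\frac{3}{7}). Its exact value is \frac{49}{15} \cdot \ln\left(\frac{10}{7}\right).

Key observation: x = -\frac{3}{7} and the two geometric factors (prefactor 7/5) combine into one argument.
Ratio: r(k) = -\frac{3}{7} * (k+1) (k+1) / [(k+2) (k+1)] - poly over poly, x = -\frac{3}{7} from leading terms; C = \frac{7}{5} at k = 0.


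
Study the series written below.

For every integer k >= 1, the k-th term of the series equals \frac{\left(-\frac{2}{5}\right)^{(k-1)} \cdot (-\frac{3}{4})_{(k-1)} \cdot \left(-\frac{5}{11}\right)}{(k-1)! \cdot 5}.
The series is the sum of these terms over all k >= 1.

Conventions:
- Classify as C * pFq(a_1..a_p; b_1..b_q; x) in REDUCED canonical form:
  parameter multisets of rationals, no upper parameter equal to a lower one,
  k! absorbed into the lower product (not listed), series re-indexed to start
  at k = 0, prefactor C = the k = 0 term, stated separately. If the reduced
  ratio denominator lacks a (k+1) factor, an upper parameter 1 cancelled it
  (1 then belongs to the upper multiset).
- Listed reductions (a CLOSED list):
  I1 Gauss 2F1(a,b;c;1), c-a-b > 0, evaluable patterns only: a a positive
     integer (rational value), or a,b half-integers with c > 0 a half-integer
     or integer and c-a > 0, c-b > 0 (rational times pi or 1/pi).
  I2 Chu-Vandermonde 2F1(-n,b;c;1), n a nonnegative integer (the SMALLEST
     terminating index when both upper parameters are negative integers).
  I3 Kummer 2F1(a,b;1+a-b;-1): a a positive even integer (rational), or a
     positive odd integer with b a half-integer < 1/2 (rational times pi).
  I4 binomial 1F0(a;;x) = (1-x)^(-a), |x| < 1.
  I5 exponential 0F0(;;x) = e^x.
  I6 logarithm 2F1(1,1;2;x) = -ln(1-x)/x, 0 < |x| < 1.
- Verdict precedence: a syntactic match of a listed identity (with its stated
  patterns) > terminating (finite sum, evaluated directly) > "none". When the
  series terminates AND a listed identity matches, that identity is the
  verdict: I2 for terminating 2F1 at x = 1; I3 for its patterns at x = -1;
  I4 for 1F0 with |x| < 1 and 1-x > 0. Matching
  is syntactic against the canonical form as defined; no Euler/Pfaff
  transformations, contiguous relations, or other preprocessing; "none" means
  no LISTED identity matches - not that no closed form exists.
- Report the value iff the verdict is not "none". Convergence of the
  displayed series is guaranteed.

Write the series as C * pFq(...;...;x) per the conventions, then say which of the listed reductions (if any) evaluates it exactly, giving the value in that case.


Reduced: x = -\frac{2}{5}, 1F0, upper = {-\frac{3}{4}}, lower = {-}, C = -\frac{1}{11}. Verdict: the I4 binomial reduction fires (the 1F0 binomial series: exponent 3/4, x = -\frac{2}{5}). Value: \left(-\frac{1}{11}\right) \cdot \left(\frac{7}{5}\right)^{\frac{3}{4}}.

Key step: x = -\frac{2}{5} and the constant factors (prefactor -1/11) combine into one prefactor.
Term ratio: r(k) = -\frac{2}{5} * (k-\frac{3}{4}) / [(k+1)] ; factor over Q: parameters, x = -\frac{2}{5}, and C = -\frac{1}{11}.


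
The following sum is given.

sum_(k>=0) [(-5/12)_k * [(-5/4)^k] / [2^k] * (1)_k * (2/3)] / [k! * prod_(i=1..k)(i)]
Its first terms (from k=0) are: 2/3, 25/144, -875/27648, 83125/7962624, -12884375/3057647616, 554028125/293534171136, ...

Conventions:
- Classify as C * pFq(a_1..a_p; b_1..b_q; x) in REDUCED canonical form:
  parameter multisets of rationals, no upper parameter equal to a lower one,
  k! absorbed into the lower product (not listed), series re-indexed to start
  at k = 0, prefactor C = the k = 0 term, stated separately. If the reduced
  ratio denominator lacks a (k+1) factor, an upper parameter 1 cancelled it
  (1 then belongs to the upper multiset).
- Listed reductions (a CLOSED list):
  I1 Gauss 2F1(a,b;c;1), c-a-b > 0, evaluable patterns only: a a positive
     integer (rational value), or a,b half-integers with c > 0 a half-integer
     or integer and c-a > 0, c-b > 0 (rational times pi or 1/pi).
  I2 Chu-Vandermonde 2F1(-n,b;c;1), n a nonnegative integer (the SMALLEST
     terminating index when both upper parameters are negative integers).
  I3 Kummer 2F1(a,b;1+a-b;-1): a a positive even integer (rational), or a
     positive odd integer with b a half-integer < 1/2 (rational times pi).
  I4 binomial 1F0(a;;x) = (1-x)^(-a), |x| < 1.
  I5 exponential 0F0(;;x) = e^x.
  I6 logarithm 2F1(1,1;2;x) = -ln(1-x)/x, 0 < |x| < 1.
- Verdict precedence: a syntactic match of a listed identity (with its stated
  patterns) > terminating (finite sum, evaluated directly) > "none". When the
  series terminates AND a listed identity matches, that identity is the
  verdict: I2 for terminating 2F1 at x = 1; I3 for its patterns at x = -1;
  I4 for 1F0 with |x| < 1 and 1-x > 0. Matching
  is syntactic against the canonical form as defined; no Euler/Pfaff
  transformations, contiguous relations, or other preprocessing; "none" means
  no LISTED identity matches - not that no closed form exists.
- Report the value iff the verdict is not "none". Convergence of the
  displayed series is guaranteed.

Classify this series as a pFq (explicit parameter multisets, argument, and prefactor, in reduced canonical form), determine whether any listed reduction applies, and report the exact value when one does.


Canonical form: C = 2/3 times 1F0 with upper {-5/12}, lower {-}, x = -5/8. Verdict at x = -5/8: the binomial series (I4) matches (the 1F0 binomial series: exponent 5/12, x = -5/8). Hence: (2/3) * (13/8)^(5/12).

The tell: from the first term 2/3: the parameter 1 appears in both the upper and lower lists and cancels.
Step ratio: r(k) = (-5/8) * (k-5/12) / [(k+1)] - rational in k. x = (-5/8); t_0 = 2/3; negate the roots.


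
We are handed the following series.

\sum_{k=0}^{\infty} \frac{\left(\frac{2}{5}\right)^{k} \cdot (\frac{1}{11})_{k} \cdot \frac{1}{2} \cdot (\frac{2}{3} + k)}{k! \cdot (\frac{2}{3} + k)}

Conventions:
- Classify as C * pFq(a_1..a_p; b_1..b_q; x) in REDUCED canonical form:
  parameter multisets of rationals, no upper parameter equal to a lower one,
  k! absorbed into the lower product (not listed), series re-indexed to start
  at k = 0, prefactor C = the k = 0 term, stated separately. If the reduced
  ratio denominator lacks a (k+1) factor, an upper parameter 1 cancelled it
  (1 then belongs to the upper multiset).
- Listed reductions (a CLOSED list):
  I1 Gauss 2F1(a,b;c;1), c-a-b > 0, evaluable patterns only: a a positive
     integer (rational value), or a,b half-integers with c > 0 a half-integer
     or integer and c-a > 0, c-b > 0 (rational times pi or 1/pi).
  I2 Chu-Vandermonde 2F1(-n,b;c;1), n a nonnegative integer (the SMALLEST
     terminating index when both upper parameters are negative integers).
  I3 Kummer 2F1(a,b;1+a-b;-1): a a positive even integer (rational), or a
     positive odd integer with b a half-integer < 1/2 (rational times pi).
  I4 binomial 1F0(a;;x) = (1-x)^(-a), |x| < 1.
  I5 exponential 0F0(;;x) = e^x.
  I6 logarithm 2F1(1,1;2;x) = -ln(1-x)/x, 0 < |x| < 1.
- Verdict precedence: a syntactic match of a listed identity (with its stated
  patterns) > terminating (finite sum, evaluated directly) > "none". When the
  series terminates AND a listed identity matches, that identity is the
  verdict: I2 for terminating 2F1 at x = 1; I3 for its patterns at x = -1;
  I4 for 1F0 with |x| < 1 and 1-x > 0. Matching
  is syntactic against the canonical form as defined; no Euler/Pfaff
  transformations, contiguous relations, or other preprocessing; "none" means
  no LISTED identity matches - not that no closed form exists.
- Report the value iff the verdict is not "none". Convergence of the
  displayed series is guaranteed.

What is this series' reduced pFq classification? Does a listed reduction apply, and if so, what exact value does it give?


x = \frac{2}{5} here; the reduced form reads 1F0, upper {\frac{1}{11}}, lower {-}, C = \frac{1}{2}. Verdict at x = \frac{2}{5}: the I4 binomial reduction matches (the 1F0 binomial series: exponent -1/11, x = \frac{2}{5}). Its exact value is \frac{1}{2} \cdot \left(\frac{3}{5}\right)^{-\frac{1}{11}}.

Structural cue: t_0 = \frac{1}{2} here, and k + 2/3 divides numerator and denominator alike; prefactor 1/2 after cancelling.
Ratio: r(k) = \frac{2}{5} * (k+\frac{1}{11}) / [(k+1)] - poly over poly, x = \frac{2}{5} from leading terms; C = \frac{1}{2} at k = 0.


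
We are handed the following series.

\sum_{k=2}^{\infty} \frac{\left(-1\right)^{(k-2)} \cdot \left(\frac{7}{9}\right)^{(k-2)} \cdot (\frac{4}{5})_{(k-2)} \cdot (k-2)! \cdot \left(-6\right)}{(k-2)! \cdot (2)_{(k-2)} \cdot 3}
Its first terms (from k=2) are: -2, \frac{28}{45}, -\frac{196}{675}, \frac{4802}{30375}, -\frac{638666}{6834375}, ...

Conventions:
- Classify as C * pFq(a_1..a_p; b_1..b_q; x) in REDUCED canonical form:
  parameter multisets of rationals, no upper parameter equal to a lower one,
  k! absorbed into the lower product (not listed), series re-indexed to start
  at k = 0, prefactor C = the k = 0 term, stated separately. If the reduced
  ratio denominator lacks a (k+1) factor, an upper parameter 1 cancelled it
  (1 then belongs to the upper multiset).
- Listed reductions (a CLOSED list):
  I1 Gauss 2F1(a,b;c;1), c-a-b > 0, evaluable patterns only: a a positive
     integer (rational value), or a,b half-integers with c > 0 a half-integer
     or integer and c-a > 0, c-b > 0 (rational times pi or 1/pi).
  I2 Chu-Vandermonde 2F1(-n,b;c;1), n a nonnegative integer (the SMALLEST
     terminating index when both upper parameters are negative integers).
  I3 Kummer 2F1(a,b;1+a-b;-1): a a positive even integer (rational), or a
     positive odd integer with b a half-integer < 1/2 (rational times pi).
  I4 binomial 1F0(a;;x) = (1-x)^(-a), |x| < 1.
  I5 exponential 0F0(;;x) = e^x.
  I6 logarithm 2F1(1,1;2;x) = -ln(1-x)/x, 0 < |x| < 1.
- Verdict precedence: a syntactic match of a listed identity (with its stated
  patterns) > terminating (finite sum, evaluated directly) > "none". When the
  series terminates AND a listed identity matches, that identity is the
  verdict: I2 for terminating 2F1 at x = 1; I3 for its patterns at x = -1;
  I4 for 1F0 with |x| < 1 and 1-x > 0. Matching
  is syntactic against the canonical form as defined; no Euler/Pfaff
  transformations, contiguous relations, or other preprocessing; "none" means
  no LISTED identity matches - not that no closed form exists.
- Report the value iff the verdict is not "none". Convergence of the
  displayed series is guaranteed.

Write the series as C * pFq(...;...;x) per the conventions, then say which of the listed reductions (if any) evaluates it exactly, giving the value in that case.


This is -2 * 2F1(\frac{4}{5}, 1; 2; -\frac{7}{9}) in reduced canonical form. Verdict: no listed reduction: x = -\frac{7}{9} and upper {\frac{4}{5}, 1} fail every I1-I6 pattern.

Key step: t_0 = -2 here, and the factorial ratio (prefactor -2) (k+a-1)!/(a-1)! is a rising factorial (a)_k.
Step ratio: r(k) = -\frac{7}{9} * (k+\frac{4}{5}) (k+1) / [(k+2) (k+1)] - rational; roots negated = parameters, x = -\frac{7}{9}, C = -2.


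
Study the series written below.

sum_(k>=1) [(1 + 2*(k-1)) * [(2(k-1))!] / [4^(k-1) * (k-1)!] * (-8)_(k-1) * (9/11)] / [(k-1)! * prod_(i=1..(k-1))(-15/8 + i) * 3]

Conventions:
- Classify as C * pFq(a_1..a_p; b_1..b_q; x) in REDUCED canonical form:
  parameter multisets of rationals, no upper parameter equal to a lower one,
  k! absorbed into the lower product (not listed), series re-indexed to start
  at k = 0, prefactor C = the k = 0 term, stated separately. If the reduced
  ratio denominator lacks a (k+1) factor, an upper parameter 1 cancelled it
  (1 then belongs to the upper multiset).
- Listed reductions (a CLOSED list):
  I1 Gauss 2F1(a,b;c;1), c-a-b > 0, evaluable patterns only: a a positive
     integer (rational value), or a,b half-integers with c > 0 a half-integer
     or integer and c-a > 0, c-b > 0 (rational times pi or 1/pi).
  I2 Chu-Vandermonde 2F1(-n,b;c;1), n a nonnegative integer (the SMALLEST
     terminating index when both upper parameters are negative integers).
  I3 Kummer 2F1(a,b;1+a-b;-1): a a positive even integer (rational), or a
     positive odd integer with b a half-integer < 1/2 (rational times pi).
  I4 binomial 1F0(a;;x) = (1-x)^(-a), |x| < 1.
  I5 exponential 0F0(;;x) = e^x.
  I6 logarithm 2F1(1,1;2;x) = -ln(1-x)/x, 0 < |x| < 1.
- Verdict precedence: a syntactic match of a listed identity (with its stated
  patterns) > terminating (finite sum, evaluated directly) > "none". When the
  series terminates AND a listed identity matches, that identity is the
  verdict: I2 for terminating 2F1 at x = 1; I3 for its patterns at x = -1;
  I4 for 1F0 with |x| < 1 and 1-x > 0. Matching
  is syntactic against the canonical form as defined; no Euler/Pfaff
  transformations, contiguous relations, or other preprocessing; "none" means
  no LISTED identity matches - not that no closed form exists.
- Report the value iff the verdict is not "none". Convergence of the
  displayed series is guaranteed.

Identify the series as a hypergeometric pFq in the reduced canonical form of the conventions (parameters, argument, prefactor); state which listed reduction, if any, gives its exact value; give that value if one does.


With C = 3/11: the canonical form is 2F1(-8, 3/2; -7/8; 1). Verdict (x = 1): the Chu-Vandermonde identity I2 applies (terminating 2F1 at x = 1 with n = 8, b = 3/2, c = -7/8). Exact value: 265031/1878415.

Key observation: t_0 = 3/11 here, and the constant factors (C = 3/11) combine into one prefactor.
Adjacent-term ratio: r(k) = 1 * (k-8) (k+3/2) / [(k-7/8) (k+1)] - rational in k. x = 1; t_0 = 3/11; negate the roots.


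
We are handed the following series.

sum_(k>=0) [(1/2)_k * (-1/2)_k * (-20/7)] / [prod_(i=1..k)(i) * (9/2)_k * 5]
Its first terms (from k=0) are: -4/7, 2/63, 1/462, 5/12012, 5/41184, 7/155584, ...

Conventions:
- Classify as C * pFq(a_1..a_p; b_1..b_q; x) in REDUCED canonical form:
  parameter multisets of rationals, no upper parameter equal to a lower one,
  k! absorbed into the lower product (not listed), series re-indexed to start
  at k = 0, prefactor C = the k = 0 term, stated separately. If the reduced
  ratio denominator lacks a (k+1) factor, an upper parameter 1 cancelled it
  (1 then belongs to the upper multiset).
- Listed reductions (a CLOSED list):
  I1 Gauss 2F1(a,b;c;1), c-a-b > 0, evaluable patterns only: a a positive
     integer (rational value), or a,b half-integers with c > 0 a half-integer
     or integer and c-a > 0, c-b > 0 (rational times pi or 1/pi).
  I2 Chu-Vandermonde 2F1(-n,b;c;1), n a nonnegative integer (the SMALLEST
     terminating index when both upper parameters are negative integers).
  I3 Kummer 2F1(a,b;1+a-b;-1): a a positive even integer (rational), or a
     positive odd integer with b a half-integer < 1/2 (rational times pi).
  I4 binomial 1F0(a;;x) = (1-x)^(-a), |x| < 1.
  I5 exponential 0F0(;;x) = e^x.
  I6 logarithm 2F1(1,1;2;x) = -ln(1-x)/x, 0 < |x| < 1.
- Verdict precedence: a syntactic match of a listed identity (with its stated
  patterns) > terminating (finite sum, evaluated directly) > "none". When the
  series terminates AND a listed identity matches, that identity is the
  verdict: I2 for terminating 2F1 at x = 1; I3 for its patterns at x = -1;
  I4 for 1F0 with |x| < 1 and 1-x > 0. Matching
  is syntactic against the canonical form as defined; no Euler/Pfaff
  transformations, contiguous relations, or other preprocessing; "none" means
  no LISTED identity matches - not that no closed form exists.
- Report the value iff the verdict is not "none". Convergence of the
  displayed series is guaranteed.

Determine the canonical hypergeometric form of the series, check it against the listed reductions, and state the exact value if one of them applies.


Classification (C = -4/7): 2F1 with upper {-1/2, 1/2}, lower {9/2}, argument x = 1. Verdict at x = 1: Gauss (I1, half-integer pattern) matches (x = 1; upper {-1/2, 1/2} half-integers, c = 9/2 in the evaluable pattern). Sum: (-175/1024) * pi.

The tell: t_0 being -4/7, the constant factors (C = -4/7) combine into one prefactor.
Term ratio: r(k) = 1 * (k-1/2) (k+1/2) / [(k+9/2) (k+1)] - poly over poly, x = 1 from leading terms; C = -4/7 at k = 0.


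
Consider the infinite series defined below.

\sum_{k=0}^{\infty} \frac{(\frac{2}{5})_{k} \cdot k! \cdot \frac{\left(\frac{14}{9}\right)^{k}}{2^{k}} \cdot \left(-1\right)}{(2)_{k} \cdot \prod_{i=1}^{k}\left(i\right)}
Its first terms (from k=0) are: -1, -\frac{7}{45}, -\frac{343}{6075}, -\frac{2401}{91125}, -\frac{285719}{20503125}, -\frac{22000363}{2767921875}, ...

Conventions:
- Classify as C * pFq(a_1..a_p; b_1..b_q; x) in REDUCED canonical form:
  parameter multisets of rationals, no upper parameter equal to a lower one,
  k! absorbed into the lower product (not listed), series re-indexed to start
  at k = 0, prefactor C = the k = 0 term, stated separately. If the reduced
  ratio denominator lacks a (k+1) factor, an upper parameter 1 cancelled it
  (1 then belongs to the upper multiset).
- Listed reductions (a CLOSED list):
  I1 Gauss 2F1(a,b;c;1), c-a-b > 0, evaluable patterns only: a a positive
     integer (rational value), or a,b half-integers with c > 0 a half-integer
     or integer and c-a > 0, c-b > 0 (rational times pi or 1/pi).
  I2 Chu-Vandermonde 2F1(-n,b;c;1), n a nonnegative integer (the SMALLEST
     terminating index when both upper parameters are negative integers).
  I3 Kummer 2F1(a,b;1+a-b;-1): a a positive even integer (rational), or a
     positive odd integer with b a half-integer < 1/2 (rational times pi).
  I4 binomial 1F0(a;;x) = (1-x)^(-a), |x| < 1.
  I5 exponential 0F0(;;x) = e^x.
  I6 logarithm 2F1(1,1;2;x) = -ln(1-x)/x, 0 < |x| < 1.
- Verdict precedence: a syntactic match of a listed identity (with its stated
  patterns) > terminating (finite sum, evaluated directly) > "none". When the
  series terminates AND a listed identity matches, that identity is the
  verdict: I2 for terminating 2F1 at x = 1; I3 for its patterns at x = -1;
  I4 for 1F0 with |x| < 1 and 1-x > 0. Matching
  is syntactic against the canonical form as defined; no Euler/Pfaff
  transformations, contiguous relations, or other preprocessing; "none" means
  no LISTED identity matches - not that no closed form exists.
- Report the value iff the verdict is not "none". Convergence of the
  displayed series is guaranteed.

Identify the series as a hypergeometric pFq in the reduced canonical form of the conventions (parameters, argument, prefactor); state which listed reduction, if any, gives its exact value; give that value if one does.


Classification (C = -1): 2F1 with upper {\frac{2}{5}, 1}, lower {2}, argument x = \frac{7}{9}. Verdict: no listed reduction: x = \frac{7}{9} and upper {\frac{2}{5}, 1} fail every I1-I6 pattern.

First insight: t_0 = -1 here, and the product of the first k integers (prefactor -1) is k!.
Step ratio: r(k) = \frac{7}{9} * (k+\frac{2}{5}) (k+1) / [(k+2) (k+1)] - rational; roots negated = parameters, x = \frac{7}{9}, C = -1.


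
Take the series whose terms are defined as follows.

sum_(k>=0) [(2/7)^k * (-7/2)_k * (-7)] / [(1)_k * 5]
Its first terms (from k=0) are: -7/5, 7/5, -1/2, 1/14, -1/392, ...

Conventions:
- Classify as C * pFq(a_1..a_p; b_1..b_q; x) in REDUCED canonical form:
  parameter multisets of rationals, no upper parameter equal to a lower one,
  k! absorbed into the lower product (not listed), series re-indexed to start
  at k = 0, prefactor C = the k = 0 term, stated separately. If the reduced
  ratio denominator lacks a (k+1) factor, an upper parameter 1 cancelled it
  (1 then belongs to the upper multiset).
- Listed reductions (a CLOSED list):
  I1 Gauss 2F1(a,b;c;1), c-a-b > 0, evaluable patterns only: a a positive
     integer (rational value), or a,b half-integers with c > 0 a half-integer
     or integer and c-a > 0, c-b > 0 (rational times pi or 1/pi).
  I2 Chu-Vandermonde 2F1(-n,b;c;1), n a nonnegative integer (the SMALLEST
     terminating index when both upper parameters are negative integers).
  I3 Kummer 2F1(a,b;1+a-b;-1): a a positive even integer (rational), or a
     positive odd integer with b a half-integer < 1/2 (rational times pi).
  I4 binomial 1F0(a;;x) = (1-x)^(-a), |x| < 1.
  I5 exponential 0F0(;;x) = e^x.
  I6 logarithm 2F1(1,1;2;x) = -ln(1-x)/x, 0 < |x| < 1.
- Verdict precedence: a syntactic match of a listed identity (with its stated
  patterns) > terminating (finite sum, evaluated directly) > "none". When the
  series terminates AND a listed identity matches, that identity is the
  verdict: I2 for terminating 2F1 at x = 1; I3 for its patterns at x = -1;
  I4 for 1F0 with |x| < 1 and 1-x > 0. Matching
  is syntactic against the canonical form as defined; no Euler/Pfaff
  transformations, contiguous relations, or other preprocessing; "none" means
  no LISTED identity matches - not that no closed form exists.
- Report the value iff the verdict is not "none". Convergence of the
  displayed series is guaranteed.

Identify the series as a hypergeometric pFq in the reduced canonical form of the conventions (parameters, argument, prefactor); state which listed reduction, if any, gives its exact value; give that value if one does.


First insight: t_0 being -7/5, the constant factors (C = -7/5) combine into one prefactor.
Adjacent-term ratio: r(k) = (2/7) * (k-7/2) / [(k+1)] - rational in k. x = (2/7); t_0 = -7/5; negate the roots.

The series (x = 2/7) is 1F0: upper {-7/2}, lower {-}, prefactor -7/5. Verdict (x = 2/7): the I4 binomial reduction applies (the 1F0 binomial series: exponent 7/2, x = 2/7). Exact value: (-7/5) * (5/7)^(7/2).


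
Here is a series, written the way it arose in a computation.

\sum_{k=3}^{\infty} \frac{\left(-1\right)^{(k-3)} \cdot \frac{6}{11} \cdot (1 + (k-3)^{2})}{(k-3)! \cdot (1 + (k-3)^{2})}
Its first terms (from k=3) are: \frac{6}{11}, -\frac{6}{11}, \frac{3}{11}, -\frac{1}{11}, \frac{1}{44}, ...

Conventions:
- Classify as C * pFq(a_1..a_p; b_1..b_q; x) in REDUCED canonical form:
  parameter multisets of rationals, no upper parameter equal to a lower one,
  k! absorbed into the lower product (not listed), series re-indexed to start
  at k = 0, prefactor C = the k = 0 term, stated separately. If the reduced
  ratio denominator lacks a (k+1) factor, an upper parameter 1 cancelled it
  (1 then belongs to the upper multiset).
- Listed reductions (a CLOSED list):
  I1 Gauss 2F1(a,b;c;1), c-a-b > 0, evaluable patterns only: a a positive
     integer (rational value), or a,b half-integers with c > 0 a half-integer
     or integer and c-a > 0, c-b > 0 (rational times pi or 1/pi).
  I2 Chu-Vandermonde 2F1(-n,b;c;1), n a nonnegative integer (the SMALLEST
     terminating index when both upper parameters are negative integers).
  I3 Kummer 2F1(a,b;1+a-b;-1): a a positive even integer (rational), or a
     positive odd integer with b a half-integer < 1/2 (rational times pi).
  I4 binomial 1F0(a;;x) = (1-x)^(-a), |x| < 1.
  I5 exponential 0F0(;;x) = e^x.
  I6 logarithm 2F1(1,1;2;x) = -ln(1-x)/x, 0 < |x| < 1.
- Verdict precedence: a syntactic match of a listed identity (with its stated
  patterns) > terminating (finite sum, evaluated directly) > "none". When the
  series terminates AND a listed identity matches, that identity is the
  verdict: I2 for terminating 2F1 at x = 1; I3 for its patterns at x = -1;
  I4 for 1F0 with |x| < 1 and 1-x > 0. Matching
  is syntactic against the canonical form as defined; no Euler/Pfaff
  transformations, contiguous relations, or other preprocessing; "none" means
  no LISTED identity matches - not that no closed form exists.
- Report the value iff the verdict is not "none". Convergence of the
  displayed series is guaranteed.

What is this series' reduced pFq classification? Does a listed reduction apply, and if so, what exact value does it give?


Classification (C = \frac{6}{11}): 0F0 with upper {-}, lower {-}, argument x = -1. Verdict: this is the I5 exponential reduction (the 0F0 exponential series at x = -1). Hence: \frac{6}{11} \cdot e^{-1}.

First insight: from the first term \frac{6}{11}: k^2 + 1 divides numerator and denominator alike; prefactor 6/11 after cancelling.
Adjacent-term ratio: r(k) = -1 * 1 / [(k+1)] - rational in k. x = -1; t_0 = \frac{6}{11}; negate the roots.
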